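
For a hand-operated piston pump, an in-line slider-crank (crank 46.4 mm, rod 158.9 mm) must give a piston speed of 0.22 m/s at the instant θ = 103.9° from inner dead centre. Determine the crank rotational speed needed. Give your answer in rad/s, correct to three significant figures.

For an in-line slider-crank, |v_piston| = rω|sinθ|·[1 + r cosθ/√(L² − r² sin²θ)].
With r = 0.0464 m, L = 0.1589 m, θ = 103.9°: the bracketed kinematic factor |dx/dθ| = 0.041747 m.
ω = v/|dx/dθ| = 0.22/0.041747 = 5.2699 rad/s.

5.27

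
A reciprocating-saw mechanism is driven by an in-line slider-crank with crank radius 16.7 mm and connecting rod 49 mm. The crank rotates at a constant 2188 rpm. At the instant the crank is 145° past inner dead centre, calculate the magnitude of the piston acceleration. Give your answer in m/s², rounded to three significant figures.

ω = 2π·2188/60 = 229.1 rad/s
x(θ) = r cosθ + √(L² − r² sin²θ); with ω constant, a = ω²·d²x/dθ².
d²x/dθ² = −r cosθ − r²(cos2θ)/√u − r⁴ sin²2θ/(4u^{3/2}),  u = L² − r² sin²θ = 0.00230925 m².
Substituting r = 0.0167 m, L = 0.049 m, θ = 145°: d²x/dθ² = +0.01154 m.
a = ω²·d²x/dθ² = (229.1)²·(+0.01154) = +605.85 m/s²;  |a| = 605.85 m/s².

606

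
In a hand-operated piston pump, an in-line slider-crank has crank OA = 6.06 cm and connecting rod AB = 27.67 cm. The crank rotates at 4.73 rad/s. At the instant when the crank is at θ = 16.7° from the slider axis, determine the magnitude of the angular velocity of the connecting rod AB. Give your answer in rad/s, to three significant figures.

0.994

ω = 4.73 rad/s
The rod makes angle φ with the slider axis where L sinφ = r sinθ; differentiating, L cosφ·φ̇ = r ω cosθ.
L cosφ = √(L² − r² sin²θ) = 0.27615 m.
|ω_rod| = r ω |cosθ| / √(L² − r² sin²θ) = 0.0606·4.73·0.95782/0.27615 = 0.99419 rad/s.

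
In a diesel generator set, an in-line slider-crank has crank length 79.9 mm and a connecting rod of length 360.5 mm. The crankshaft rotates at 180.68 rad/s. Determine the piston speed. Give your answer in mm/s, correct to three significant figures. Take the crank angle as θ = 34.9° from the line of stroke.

9770

ω = 180.7 rad/s
For an in-line slider-crank, x = r cosθ + √(L² − r² sin²θ), so v = −rω sinθ·[1 + r cosθ/√(L² − r² sin²θ)].
With r = 0.0799 m, L = 0.3605 m, θ = 34.9°: √(L² − r² sin²θ) = 0.35759 m.
v = −0.0799·180.7·0.57215·[1 + 0.0799·0.82015/0.35759] = -9.7733 m/s.
|v| = 9.7733 m/s = 9773.3 mm/s.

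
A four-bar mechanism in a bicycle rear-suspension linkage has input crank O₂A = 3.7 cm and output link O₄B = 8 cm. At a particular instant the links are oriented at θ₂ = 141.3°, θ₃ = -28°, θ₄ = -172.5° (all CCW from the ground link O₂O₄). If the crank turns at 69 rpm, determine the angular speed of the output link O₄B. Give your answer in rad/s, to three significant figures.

1.07

ω₂ = 7.226 rad/s (from 69 rpm).
Differentiating the loop-closure r₂e^{iθ₂}+r₃e^{iθ₃}=r₁+r₄e^{iθ₄} gives r₂ω₂e^{iθ₂}+r₃ω₃e^{iθ₃}=r₄ω₄e^{iθ₄}.
Eliminating the other unknown: ω₄ = r₂ω₂ sin(θ₂−θ₃) / [r₄ sin(θ₄−θ₃)].
Numerator sine = +0.18567; denominator sine = -0.58070.
Result = 0.037·7.226·(+0.18567) / (0.08·(-0.58070)) = -1.0685 rad/s; magnitude 1.0685 rad/s.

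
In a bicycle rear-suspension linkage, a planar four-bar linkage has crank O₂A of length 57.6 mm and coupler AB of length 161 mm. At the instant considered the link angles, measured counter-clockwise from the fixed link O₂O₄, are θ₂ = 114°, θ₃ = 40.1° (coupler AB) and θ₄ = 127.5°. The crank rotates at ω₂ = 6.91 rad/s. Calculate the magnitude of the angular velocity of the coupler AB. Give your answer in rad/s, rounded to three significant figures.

0.578

ω₂ = 6.91 rad/s
Differentiating the loop-closure r₂e^{iθ₂}+r₃e^{iθ₃}=r₁+r₄e^{iθ₄} gives r₂ω₂e^{iθ₂}+r₃ω₃e^{iθ₃}=r₄ω₄e^{iθ₄}.
Eliminating the other unknown: ω₃ = r₂ω₂ sin(θ₄−θ₂) / [r₃ sin(θ₃−θ₄)].
Numerator sine = +0.23345; denominator sine = -0.99897.
Result = 0.0576·6.91·(+0.23345) / (0.161·(-0.99897)) = -0.57771 rad/s; magnitude 0.57771 rad/s.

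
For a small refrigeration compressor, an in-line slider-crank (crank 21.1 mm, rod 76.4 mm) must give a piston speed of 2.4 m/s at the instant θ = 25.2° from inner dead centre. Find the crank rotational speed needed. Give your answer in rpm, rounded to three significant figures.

For an in-line slider-crank, |v_piston| = rω|sinθ|·[1 + r cosθ/√(L² − r² sin²θ)].
With r = 0.0211 m, L = 0.0764 m, θ = 25.2°: the bracketed kinematic factor |dx/dθ| = 0.011245 m.
ω = v/|dx/dθ| = 2.4/0.011245 = 213.43 rad/s.
N = 60ω/(2π) = 2038.2 rpm.

2040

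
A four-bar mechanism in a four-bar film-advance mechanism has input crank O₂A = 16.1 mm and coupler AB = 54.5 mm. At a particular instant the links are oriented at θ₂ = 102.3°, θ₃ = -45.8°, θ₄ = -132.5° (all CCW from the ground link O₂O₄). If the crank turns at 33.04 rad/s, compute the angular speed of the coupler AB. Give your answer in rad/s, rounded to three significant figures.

7.99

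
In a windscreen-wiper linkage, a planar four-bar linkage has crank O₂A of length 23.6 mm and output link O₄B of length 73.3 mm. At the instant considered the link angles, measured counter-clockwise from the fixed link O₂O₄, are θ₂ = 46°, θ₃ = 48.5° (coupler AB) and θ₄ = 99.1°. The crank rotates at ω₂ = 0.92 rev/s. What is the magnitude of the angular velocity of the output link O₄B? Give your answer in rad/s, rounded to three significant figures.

0.105

ω₂ = 5.781 rad/s (from 0.92 rev/s).
Differentiating the loop-closure r₂e^{iθ₂}+r₃e^{iθ₃}=r₁+r₄e^{iθ₄} gives r₂ω₂e^{iθ₂}+r₃ω₃e^{iθ₃}=r₄ω₄e^{iθ₄}.
Eliminating the other unknown: ω₄ = r₂ω₂ sin(θ₂−θ₃) / [r₄ sin(θ₄−θ₃)].
Numerator sine = -0.04362; denominator sine = +0.77273.
Result = 0.0236·5.781·(-0.04362) / (0.0733·(+0.77273)) = -0.10506 rad/s; magnitude 0.10506 rad/s.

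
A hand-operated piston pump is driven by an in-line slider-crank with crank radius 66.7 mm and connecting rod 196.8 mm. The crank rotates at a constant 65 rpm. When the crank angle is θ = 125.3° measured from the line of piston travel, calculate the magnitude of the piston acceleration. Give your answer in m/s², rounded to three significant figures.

ω = 2π·65/60 = 6.807 rad/s
x(θ) = r cosθ + √(L² − r² sin²θ); with ω constant, a = ω²·d²x/dθ².
d²x/dθ² = −r cosθ − r²(cos2θ)/√u − r⁴ sin²2θ/(4u^{3/2}),  u = L² − r² sin²θ = 0.0357669 m².
Substituting r = 0.0667 m, L = 0.1968 m, θ = 125.3°: d²x/dθ² = +0.045706 m.
a = ω²·d²x/dθ² = (6.807)²·(+0.045706) = +2.1177 m/s²;  |a| = 2.1177 m/s².

2.12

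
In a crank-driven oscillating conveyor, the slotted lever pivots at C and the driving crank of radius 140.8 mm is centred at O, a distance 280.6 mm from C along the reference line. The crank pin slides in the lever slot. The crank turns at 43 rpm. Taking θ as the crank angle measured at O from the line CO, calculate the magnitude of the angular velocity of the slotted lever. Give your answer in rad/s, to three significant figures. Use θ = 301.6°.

1.30

ω = 4.503 rad/s (from 43 rpm).
Crank pin A relative to C: A = (d + r cosθ, r sinθ); lever angle φ = atan2(r sinθ, d + r cosθ).
Differentiating tanφ: φ̇ = rω(d cosθ + r)/(d² + r² + 2dr cosθ).
d² + r² + 2dr cosθ = |CA|² = 0.139965 m²;  d cosθ + r = +0.28783 m.
|ω_lever| = |0.1408·4.503·+0.28783| / 0.139965 = 1.3038 rad/s.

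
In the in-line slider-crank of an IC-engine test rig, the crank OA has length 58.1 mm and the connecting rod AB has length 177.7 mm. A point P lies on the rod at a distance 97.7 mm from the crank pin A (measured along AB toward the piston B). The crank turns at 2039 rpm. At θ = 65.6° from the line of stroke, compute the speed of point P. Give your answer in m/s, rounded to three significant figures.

ω = 213.5 rad/s.  Crank-pin speed |V_A| = rω = 12.406 m/s, perpendicular to OA.
Rod angle: sinφ = −(r/L) sinθ ⇒ φ = -17.323°; ω_rod = −rω cosθ/√(L²−r²sin²θ) = -30.21 rad/s.
V_P = V_A + ω_rod × AP, with AP = 0.0977 m along the rod.
Components: V_Px = −rω sinθ − a·ω_rod·sinφ = -12.177 m/s;  V_Py = rω cosθ + a·ω_rod·cosφ = +2.3072 m/s.
|V_P| = √(V_Px² + V_Py²) = 12.393 m/s.

12.4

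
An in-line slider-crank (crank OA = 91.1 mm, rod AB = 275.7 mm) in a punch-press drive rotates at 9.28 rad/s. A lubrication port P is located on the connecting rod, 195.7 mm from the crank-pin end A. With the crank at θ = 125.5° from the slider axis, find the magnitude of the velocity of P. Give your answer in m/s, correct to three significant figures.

0.608

ω = 9.28 rad/s.  Crank-pin speed |V_A| = rω = 0.84541 m/s, perpendicular to OA.
Rod angle: sinφ = −(r/L) sinθ ⇒ φ = -15.605°; ω_rod = −rω cosθ/√(L²−r²sin²θ) = +1.8488 rad/s.
V_P = V_A + ω_rod × AP, with AP = 0.1957 m along the rod.
Components: V_Px = −rω sinθ − a·ω_rod·sinφ = -0.59093 m/s;  V_Py = rω cosθ + a·ω_rod·cosφ = -0.14245 m/s.
|V_P| = √(V_Px² + V_Py²) = 0.60786 m/s.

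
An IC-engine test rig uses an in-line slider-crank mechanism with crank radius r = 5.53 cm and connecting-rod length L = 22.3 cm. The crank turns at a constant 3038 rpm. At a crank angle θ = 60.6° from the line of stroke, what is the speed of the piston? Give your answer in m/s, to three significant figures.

ω = 2π·3038/60 = 318.1 rad/s
For an in-line slider-crank, x = r cosθ + √(L² − r² sin²θ), so v = −rω sinθ·[1 + r cosθ/√(L² − r² sin²θ)].
With r = 0.0553 m, L = 0.223 m, θ = 60.6°: √(L² − r² sin²θ) = 0.21773 m.
v = −0.0553·318.1·0.87121·[1 + 0.0553·0.49090/0.21773] = -17.238 m/s.
|v| = 17.238 m/s.

17.2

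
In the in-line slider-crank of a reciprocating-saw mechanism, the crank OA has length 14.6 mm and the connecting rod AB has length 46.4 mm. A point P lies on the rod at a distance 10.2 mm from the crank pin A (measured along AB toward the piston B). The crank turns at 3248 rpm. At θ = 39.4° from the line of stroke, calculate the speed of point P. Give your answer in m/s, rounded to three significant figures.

4.47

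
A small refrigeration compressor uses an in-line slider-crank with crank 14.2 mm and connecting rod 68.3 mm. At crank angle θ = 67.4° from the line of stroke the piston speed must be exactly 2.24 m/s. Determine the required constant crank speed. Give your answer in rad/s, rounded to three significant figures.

For an in-line slider-crank, |v_piston| = rω|sinθ|·[1 + r cosθ/√(L² − r² sin²θ)].
With r = 0.0142 m, L = 0.0683 m, θ = 67.4°: the bracketed kinematic factor |dx/dθ| = 0.014177 m.
ω = v/|dx/dθ| = 2.24/0.014177 = 158 rad/s.

158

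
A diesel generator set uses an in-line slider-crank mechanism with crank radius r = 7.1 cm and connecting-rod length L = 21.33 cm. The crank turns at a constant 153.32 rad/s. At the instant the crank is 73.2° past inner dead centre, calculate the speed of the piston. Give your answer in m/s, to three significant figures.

ω = 153.3 rad/s
For an in-line slider-crank, x = r cosθ + √(L² − r² sin²θ), so v = −rω sinθ·[1 + r cosθ/√(L² − r² sin²θ)].
With r = 0.071 m, L = 0.2133 m, θ = 73.2°: √(L² − r² sin²θ) = 0.20218 m.
v = −0.071·153.3·0.95732·[1 + 0.071·0.28903/0.20218] = -11.479 m/s.
|v| = 11.479 m/s.

11.5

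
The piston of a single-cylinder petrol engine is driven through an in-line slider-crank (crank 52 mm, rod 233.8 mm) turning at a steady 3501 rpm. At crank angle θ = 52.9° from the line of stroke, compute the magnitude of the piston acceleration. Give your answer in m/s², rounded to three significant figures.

3800

ω = 2π·3501/60 = 366.6 rad/s
x(θ) = r cosθ + √(L² − r² sin²θ); with ω constant, a = ω²·d²x/dθ².
d²x/dθ² = −r cosθ − r²(cos2θ)/√u − r⁴ sin²2θ/(4u^{3/2}),  u = L² − r² sin²θ = 0.0529423 m².
Substituting r = 0.052 m, L = 0.2338 m, θ = 52.9°: d²x/dθ² = -0.028306 m.
a = ω²·d²x/dθ² = (366.6)²·(-0.028306) = -3804.7 m/s²;  |a| = 3804.7 m/s².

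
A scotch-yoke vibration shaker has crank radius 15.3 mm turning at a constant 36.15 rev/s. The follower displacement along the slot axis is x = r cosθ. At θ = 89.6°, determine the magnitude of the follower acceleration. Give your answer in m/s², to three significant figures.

5.51

ω = 227.1 rad/s (from 36.15 rev/s).
x = r cosθ ⇒ ẍ = −rω² cosθ (ω constant).
|a| = rω²|cosθ| = 0.0153·(227.1)²·|cos 89.6°| = 5.5106 m/s².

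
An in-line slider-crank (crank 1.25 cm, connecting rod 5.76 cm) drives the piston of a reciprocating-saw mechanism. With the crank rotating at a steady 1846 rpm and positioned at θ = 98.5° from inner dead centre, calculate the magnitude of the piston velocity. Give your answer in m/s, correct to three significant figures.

2.31

ω = 2π·1846/60 = 193.3 rad/s
For an in-line slider-crank, x = r cosθ + √(L² − r² sin²θ), so v = −rω sinθ·[1 + r cosθ/√(L² − r² sin²θ)].
With r = 0.0125 m, L = 0.0576 m, θ = 98.5°: √(L² − r² sin²θ) = 0.056258 m.
v = −0.0125·193.3·0.98902·[1 + 0.0125·-0.14781/0.056258] = -2.3114 m/s.
|v| = 2.3114 m/s.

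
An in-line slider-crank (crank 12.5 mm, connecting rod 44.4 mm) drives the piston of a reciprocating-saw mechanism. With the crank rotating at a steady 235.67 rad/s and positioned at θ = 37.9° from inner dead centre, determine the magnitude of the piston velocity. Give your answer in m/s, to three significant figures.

ω = 235.7 rad/s
For an in-line slider-crank, x = r cosθ + √(L² − r² sin²θ), so v = −rω sinθ·[1 + r cosθ/√(L² − r² sin²θ)].
With r = 0.0125 m, L = 0.0444 m, θ = 37.9°: √(L² − r² sin²θ) = 0.043731 m.
v = −0.0125·235.7·0.61429·[1 + 0.0125·0.78908/0.043731] = -2.2178 m/s.
|v| = 2.2178 m/s.

2.22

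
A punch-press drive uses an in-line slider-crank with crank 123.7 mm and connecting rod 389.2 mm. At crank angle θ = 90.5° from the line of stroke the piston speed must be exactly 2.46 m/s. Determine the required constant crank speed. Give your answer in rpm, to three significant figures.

190

For an in-line slider-crank, |v_piston| = rω|sinθ|·[1 + r cosθ/√(L² − r² sin²θ)].
With r = 0.1237 m, L = 0.3892 m, θ = 90.5°: the bracketed kinematic factor |dx/dθ| = 0.12333 m.
ω = v/|dx/dθ| = 2.46/0.12333 = 19.946 rad/s.
N = 60ω/(2π) = 190.47 rpm.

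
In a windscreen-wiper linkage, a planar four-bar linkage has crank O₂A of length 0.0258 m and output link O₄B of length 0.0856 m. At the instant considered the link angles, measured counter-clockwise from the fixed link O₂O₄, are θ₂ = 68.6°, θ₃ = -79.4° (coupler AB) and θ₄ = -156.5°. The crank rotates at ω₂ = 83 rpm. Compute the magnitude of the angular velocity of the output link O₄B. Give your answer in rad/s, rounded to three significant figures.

ω₂ = 8.692 rad/s (from 83 rpm).
Differentiating the loop-closure r₂e^{iθ₂}+r₃e^{iθ₃}=r₁+r₄e^{iθ₄} gives r₂ω₂e^{iθ₂}+r₃ω₃e^{iθ₃}=r₄ω₄e^{iθ₄}.
Eliminating the other unknown: ω₄ = r₂ω₂ sin(θ₂−θ₃) / [r₄ sin(θ₄−θ₃)].
Numerator sine = +0.52992; denominator sine = -0.97476.
Result = 0.0258·8.692·(+0.52992) / (0.0856·(-0.97476)) = -1.4242 rad/s; magnitude 1.4242 rad/s.

1.42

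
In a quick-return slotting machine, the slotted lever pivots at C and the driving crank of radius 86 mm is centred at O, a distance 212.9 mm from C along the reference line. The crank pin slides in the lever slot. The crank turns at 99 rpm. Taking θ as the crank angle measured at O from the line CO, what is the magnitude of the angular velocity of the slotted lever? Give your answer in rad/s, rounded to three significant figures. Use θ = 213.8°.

ω = 10.37 rad/s (from 99 rpm).
Crank pin A relative to C: A = (d + r cosθ, r sinθ); lever angle φ = atan2(r sinθ, d + r cosθ).
Differentiating tanφ: φ̇ = rω(d cosθ + r)/(d² + r² + 2dr cosθ).
d² + r² + 2dr cosθ = |CA|² = 0.0222928 m²;  d cosθ + r = -0.090917 m.
|ω_lever| = |0.086·10.37·-0.090917| / 0.0222928 = 3.6361 rad/s.

3.64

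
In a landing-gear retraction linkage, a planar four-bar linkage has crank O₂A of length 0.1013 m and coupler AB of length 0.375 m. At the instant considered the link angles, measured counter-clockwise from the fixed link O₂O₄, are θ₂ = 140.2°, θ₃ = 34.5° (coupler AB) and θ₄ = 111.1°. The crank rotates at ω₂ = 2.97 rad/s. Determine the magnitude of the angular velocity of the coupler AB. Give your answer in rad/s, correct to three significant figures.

ω₂ = 2.97 rad/s
Differentiating the loop-closure r₂e^{iθ₂}+r₃e^{iθ₃}=r₁+r₄e^{iθ₄} gives r₂ω₂e^{iθ₂}+r₃ω₃e^{iθ₃}=r₄ω₄e^{iθ₄}.
Eliminating the other unknown: ω₃ = r₂ω₂ sin(θ₄−θ₂) / [r₃ sin(θ₃−θ₄)].
Numerator sine = -0.48634; denominator sine = -0.97278.
Result = 0.1013·2.97·(-0.48634) / (0.375·(-0.97278)) = +0.4011 rad/s; magnitude 0.4011 rad/s.

0.401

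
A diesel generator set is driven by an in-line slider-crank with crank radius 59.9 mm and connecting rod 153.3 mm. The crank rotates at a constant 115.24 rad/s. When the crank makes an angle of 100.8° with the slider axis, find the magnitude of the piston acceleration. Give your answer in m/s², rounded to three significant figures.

ω = 115.2 rad/s
x(θ) = r cosθ + √(L² − r² sin²θ); with ω constant, a = ω²·d²x/dθ².
d²x/dθ² = −r cosθ − r²(cos2θ)/√u − r⁴ sin²2θ/(4u^{3/2}),  u = L² − r² sin²θ = 0.0200389 m².
Substituting r = 0.0599 m, L = 0.1533 m, θ = 100.8°: d²x/dθ² = +0.034637 m.
a = ω²·d²x/dθ² = (115.2)²·(+0.034637) = +459.99 m/s²;  |a| = 459.99 m/s².

460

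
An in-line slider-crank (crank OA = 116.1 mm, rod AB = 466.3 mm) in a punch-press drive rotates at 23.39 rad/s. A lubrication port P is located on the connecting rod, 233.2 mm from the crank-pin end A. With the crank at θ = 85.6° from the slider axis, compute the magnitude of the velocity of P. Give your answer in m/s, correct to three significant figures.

ω = 23.39 rad/s.  Crank-pin speed |V_A| = rω = 2.7156 m/s, perpendicular to OA.
Rod angle: sinφ = −(r/L) sinθ ⇒ φ = -14.374°; ω_rod = −rω cosθ/√(L²−r²sin²θ) = -0.46122 rad/s.
V_P = V_A + ω_rod × AP, with AP = 0.2332 m along the rod.
Components: V_Px = −rω sinθ − a·ω_rod·sinφ = -2.7343 m/s;  V_Py = rω cosθ + a·ω_rod·cosφ = +0.10415 m/s.
|V_P| = √(V_Px² + V_Py²) = 2.7363 m/s.

2.74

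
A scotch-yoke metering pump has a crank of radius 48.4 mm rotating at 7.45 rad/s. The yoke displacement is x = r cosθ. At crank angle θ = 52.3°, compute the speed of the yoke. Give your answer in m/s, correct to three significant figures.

ω = 7.45 rad/s
x = r cosθ ⇒ ẋ = −rω sinθ.
|v| = rω|sinθ| = 0.0484·7.45·|sin 52.3°| = 0.2853 m/s.

0.285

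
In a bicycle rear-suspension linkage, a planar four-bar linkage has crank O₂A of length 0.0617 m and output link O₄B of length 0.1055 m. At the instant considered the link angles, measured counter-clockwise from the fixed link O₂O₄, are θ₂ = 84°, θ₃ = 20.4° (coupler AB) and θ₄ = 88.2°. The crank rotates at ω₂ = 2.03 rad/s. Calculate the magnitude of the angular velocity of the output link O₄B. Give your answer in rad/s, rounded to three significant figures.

1.15

ω₂ = 2.03 rad/s
Differentiating the loop-closure r₂e^{iθ₂}+r₃e^{iθ₃}=r₁+r₄e^{iθ₄} gives r₂ω₂e^{iθ₂}+r₃ω₃e^{iθ₃}=r₄ω₄e^{iθ₄}.
Eliminating the other unknown: ω₄ = r₂ω₂ sin(θ₂−θ₃) / [r₄ sin(θ₄−θ₃)].
Numerator sine = +0.89571; denominator sine = +0.92587.
Result = 0.0617·2.03·(+0.89571) / (0.1055·(+0.92587)) = +1.1485 rad/s; magnitude 1.1485 rad/s.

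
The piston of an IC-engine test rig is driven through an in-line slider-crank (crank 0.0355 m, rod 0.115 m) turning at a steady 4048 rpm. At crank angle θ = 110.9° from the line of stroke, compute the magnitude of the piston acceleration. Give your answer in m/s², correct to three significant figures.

3790

ω = 2π·4048/60 = 423.9 rad/s
x(θ) = r cosθ + √(L² − r² sin²θ); with ω constant, a = ω²·d²x/dθ².
d²x/dθ² = −r cosθ − r²(cos2θ)/√u − r⁴ sin²2θ/(4u^{3/2}),  u = L² − r² sin²θ = 0.0121251 m².
Substituting r = 0.0355 m, L = 0.115 m, θ = 110.9°: d²x/dθ² = +0.021064 m.
a = ω²·d²x/dθ² = (423.9)²·(+0.021064) = +3785.1 m/s²;  |a| = 3785.1 m/s².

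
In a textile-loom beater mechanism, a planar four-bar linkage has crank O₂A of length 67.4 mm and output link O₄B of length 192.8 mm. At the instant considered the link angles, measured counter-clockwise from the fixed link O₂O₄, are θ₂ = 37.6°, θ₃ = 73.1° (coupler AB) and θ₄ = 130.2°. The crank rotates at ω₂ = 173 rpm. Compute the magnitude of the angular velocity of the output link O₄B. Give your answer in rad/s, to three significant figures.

ω₂ = 18.12 rad/s (from 173 rpm).
Differentiating the loop-closure r₂e^{iθ₂}+r₃e^{iθ₃}=r₁+r₄e^{iθ₄} gives r₂ω₂e^{iθ₂}+r₃ω₃e^{iθ₃}=r₄ω₄e^{iθ₄}.
Eliminating the other unknown: ω₄ = r₂ω₂ sin(θ₂−θ₃) / [r₄ sin(θ₄−θ₃)].
Numerator sine = -0.58070; denominator sine = +0.83962.
Result = 0.0674·18.12·(-0.58070) / (0.1928·(+0.83962)) = -4.3803 rad/s; magnitude 4.3803 rad/s.

4.38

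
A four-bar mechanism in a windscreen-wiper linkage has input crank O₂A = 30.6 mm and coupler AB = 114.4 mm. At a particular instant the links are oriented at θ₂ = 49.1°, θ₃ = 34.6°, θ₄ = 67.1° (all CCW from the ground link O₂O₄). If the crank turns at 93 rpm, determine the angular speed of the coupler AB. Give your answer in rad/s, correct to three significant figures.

1.50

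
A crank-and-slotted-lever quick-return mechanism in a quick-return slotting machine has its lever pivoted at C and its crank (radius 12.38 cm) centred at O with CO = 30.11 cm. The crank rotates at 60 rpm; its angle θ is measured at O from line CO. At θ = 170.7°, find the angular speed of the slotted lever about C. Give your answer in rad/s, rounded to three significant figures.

ω = 6.283 rad/s (from 60 rpm).
Crank pin A relative to C: A = (d + r cosθ, r sinθ); lever angle φ = atan2(r sinθ, d + r cosθ).
Differentiating tanφ: φ̇ = rω(d cosθ + r)/(d² + r² + 2dr cosθ).
d² + r² + 2dr cosθ = |CA|² = 0.0324152 m²;  d cosθ + r = -0.17334 m.
|ω_lever| = |0.1238·6.283·-0.17334| / 0.0324152 = 4.1596 rad/s.

4.16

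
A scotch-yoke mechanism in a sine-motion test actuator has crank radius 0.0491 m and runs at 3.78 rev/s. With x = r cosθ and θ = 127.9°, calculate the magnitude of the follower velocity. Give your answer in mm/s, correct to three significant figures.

920

ω = 23.75 rad/s (from 3.78 rev/s).
x = r cosθ ⇒ ẋ = −rω sinθ.
|v| = rω|sinθ| = 0.0491·23.75·|sin 127.9°| = 0.92019 m/s = 920.19 mm/s.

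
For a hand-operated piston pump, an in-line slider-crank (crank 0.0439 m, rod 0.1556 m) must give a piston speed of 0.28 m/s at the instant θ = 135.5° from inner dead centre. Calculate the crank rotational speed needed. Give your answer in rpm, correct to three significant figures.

For an in-line slider-crank, |v_piston| = rω|sinθ|·[1 + r cosθ/√(L² − r² sin²θ)].
With r = 0.0439 m, L = 0.1556 m, θ = 135.5°: the bracketed kinematic factor |dx/dθ| = 0.024453 m.
ω = v/|dx/dθ| = 0.28/0.024453 = 11.45 rad/s.
N = 60ω/(2π) = 109.34 rpm.

109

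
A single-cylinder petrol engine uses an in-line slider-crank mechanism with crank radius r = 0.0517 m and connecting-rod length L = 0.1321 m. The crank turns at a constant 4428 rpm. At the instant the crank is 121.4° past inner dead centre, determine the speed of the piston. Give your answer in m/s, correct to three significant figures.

ω = 2π·4428/60 = 463.7 rad/s
For an in-line slider-crank, x = r cosθ + √(L² − r² sin²θ), so v = −rω sinθ·[1 + r cosθ/√(L² − r² sin²θ)].
With r = 0.0517 m, L = 0.1321 m, θ = 121.4°: √(L² − r² sin²θ) = 0.12451 m.
v = −0.0517·463.7·0.85355·[1 + 0.0517·-0.52101/0.12451] = -16.036 m/s.
|v| = 16.036 m/s.

16.0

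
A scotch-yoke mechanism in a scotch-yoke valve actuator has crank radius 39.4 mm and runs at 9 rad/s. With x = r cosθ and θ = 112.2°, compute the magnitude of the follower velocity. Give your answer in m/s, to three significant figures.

0.328

ω = 9 rad/s
x = r cosθ ⇒ ẋ = −rω sinθ.
|v| = rω|sinθ| = 0.0394·9·|sin 112.2°| = 0.32831 m/s.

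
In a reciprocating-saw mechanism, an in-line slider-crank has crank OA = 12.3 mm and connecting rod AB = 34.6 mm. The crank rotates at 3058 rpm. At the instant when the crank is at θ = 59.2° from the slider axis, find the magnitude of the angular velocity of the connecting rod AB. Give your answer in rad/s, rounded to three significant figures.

61.2

ω = 320.2 rad/s (converted from 3058 rpm).
The rod makes angle φ with the slider axis where L sinφ = r sinθ; differentiating, L cosφ·φ̇ = r ω cosθ.
L cosφ = √(L² − r² sin²θ) = 0.032947 m.
|ω_rod| = r ω |cosθ| / √(L² − r² sin²θ) = 0.0123·320.2·0.51204/0.032947 = 61.215 rad/s.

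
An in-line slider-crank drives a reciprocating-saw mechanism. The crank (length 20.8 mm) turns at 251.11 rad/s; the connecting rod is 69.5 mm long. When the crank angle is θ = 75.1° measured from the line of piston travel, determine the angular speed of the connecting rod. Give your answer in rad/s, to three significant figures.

20.2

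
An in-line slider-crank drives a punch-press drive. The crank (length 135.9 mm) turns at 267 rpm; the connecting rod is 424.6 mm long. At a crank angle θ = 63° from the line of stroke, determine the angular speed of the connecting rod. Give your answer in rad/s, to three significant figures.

4.24

ω = 27.96 rad/s (converted from 267 rpm).
The rod makes angle φ with the slider axis where L sinφ = r sinθ; differentiating, L cosφ·φ̇ = r ω cosθ.
L cosφ = √(L² − r² sin²θ) = 0.40697 m.
|ω_rod| = r ω |cosθ| / √(L² − r² sin²θ) = 0.1359·27.96·0.45399/0.40697 = 4.2388 rad/s.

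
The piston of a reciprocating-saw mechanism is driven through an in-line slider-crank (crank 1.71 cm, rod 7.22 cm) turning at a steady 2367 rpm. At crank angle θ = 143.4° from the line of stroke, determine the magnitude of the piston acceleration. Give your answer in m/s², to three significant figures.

ω = 2π·2367/60 = 247.9 rad/s
x(θ) = r cosθ + √(L² − r² sin²θ); with ω constant, a = ω²·d²x/dθ².
d²x/dθ² = −r cosθ − r²(cos2θ)/√u − r⁴ sin²2θ/(4u^{3/2}),  u = L² − r² sin²θ = 0.00510889 m².
Substituting r = 0.0171 m, L = 0.0722 m, θ = 143.4°: d²x/dθ² = +0.012492 m.
a = ω²·d²x/dθ² = (247.9)²·(+0.012492) = +767.52 m/s²;  |a| = 767.52 m/s².

768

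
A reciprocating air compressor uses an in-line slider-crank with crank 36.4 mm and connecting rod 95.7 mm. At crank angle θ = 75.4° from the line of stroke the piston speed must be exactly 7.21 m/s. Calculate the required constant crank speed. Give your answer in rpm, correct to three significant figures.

1770

For an in-line slider-crank, |v_piston| = rω|sinθ|·[1 + r cosθ/√(L² − r² sin²θ)].
With r = 0.0364 m, L = 0.0957 m, θ = 75.4°: the bracketed kinematic factor |dx/dθ| = 0.038857 m.
ω = v/|dx/dθ| = 7.21/0.038857 = 185.55 rad/s.
N = 60ω/(2π) = 1771.9 rpm.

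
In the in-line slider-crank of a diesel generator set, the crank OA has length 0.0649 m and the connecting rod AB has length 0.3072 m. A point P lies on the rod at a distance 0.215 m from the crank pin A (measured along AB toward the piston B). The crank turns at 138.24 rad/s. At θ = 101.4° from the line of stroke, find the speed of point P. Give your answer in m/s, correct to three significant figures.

8.55

ω = 138.2 rad/s.  Crank-pin speed |V_A| = rω = 8.9718 m/s, perpendicular to OA.
Rod angle: sinφ = −(r/L) sinθ ⇒ φ = -11.952°; ω_rod = −rω cosθ/√(L²−r²sin²θ) = +5.9005 rad/s.
V_P = V_A + ω_rod × AP, with AP = 0.215 m along the rod.
Components: V_Px = −rω sinθ − a·ω_rod·sinφ = -8.5321 m/s;  V_Py = rω cosθ + a·ω_rod·cosφ = -0.53223 m/s.
|V_P| = √(V_Px² + V_Py²) = 8.5486 m/s.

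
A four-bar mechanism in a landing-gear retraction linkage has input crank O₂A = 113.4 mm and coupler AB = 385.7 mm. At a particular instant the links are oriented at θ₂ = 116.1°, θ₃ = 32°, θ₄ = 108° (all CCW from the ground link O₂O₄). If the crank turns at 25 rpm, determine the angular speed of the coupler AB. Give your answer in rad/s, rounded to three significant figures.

0.112

ω₂ = 2.618 rad/s (from 25 rpm).
Differentiating the loop-closure r₂e^{iθ₂}+r₃e^{iθ₃}=r₁+r₄e^{iθ₄} gives r₂ω₂e^{iθ₂}+r₃ω₃e^{iθ₃}=r₄ω₄e^{iθ₄}.
Eliminating the other unknown: ω₃ = r₂ω₂ sin(θ₄−θ₂) / [r₃ sin(θ₃−θ₄)].
Numerator sine = -0.14090; denominator sine = -0.97030.
Result = 0.1134·2.618·(-0.14090) / (0.3857·(-0.97030)) = +0.11177 rad/s; magnitude 0.11177 rad/s.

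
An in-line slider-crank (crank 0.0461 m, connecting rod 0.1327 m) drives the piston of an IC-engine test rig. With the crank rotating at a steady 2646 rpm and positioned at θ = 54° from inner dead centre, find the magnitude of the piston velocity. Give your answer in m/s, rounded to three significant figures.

12.5

ω = 2π·2646/60 = 277.1 rad/s
For an in-line slider-crank, x = r cosθ + √(L² − r² sin²θ), so v = −rω sinθ·[1 + r cosθ/√(L² − r² sin²θ)].
With r = 0.0461 m, L = 0.1327 m, θ = 54°: √(L² − r² sin²θ) = 0.12735 m.
v = −0.0461·277.1·0.80902·[1 + 0.0461·0.58779/0.12735] = -12.533 m/s.
|v| = 12.533 m/s.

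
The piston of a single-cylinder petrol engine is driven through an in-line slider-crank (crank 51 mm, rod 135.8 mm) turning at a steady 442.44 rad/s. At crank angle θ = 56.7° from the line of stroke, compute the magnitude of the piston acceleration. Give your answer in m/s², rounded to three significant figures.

4040

ω = 442.4 rad/s
x(θ) = r cosθ + √(L² − r² sin²θ); with ω constant, a = ω²·d²x/dθ².
d²x/dθ² = −r cosθ − r²(cos2θ)/√u − r⁴ sin²2θ/(4u^{3/2}),  u = L² − r² sin²θ = 0.0166246 m².
Substituting r = 0.051 m, L = 0.1358 m, θ = 56.7°: d²x/dθ² = -0.020653 m.
a = ω²·d²x/dθ² = (442.4)²·(-0.020653) = -4042.9 m/s²;  |a| = 4042.9 m/s².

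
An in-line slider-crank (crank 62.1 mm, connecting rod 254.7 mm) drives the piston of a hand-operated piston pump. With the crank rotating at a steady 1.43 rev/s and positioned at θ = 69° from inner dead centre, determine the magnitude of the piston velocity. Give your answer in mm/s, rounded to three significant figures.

568

ω = 2π·1.43 = 8.985 rad/s
For an in-line slider-crank, x = r cosθ + √(L² − r² sin²θ), so v = −rω sinθ·[1 + r cosθ/√(L² − r² sin²θ)].
With r = 0.0621 m, L = 0.2547 m, θ = 69°: √(L² − r² sin²θ) = 0.24801 m.
v = −0.0621·8.985·0.93358·[1 + 0.0621·0.35837/0.24801] = -0.56765 m/s.
|v| = 0.56765 m/s = 567.65 mm/s.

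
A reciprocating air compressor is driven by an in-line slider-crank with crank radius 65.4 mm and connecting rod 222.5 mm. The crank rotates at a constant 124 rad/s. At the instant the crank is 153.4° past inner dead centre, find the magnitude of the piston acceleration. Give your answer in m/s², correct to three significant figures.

716

ω = 124 rad/s
x(θ) = r cosθ + √(L² − r² sin²θ); with ω constant, a = ω²·d²x/dθ².
d²x/dθ² = −r cosθ − r²(cos2θ)/√u − r⁴ sin²2θ/(4u^{3/2}),  u = L² − r² sin²θ = 0.0486487 m².
Substituting r = 0.0654 m, L = 0.2225 m, θ = 153.4°: d²x/dθ² = +0.046588 m.
a = ω²·d²x/dθ² = (124)²·(+0.046588) = +716.34 m/s²;  |a| = 716.34 m/s².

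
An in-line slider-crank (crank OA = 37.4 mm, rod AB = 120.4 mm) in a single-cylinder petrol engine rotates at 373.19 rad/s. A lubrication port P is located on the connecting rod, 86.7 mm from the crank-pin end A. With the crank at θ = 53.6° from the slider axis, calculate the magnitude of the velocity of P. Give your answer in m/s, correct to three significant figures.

13.0

ω = 373.2 rad/s.  Crank-pin speed |V_A| = rω = 13.957 m/s, perpendicular to OA.
Rod angle: sinφ = −(r/L) sinθ ⇒ φ = -14.479°; ω_rod = −rω cosθ/√(L²−r²sin²θ) = -71.048 rad/s.
V_P = V_A + ω_rod × AP, with AP = 0.0867 m along the rod.
Components: V_Px = −rω sinθ − a·ω_rod·sinφ = -12.774 m/s;  V_Py = rω cosθ + a·ω_rod·cosφ = +2.3183 m/s.
|V_P| = √(V_Px² + V_Py²) = 12.983 m/s.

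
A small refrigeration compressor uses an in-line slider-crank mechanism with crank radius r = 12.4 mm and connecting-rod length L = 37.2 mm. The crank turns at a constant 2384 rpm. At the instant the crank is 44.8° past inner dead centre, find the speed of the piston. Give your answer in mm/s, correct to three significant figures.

2710

ω = 2π·2384/60 = 249.7 rad/s
For an in-line slider-crank, x = r cosθ + √(L² − r² sin²θ), so v = −rω sinθ·[1 + r cosθ/√(L² − r² sin²θ)].
With r = 0.0124 m, L = 0.0372 m, θ = 44.8°: √(L² − r² sin²θ) = 0.036159 m.
v = −0.0124·249.7·0.70463·[1 + 0.0124·0.70957/0.036159] = -2.7121 m/s.
|v| = 2.7121 m/s = 2712.1 mm/s.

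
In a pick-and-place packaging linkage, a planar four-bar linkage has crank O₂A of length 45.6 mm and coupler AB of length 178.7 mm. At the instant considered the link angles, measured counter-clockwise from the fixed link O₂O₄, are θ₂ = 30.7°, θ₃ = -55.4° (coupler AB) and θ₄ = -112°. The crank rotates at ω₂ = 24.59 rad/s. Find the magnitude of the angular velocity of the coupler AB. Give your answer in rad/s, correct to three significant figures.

4.55

ω₂ = 24.59 rad/s
Differentiating the loop-closure r₂e^{iθ₂}+r₃e^{iθ₃}=r₁+r₄e^{iθ₄} gives r₂ω₂e^{iθ₂}+r₃ω₃e^{iθ₃}=r₄ω₄e^{iθ₄}.
Eliminating the other unknown: ω₃ = r₂ω₂ sin(θ₄−θ₂) / [r₃ sin(θ₃−θ₄)].
Numerator sine = -0.60599; denominator sine = +0.83485.
Result = 0.0456·24.59·(-0.60599) / (0.1787·(+0.83485)) = -4.5547 rad/s; magnitude 4.5547 rad/s.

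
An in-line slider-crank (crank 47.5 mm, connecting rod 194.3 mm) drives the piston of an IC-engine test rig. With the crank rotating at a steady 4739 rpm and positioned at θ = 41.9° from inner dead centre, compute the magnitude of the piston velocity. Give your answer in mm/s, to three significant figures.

18600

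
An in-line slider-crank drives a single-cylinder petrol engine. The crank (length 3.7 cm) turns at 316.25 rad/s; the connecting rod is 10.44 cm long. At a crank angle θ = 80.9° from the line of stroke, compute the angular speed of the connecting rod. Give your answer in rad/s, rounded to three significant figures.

ω = 316.2 rad/s
The rod makes angle φ with the slider axis where L sinφ = r sinθ; differentiating, L cosφ·φ̇ = r ω cosθ.
L cosφ = √(L² − r² sin²θ) = 0.097799 m.
|ω_rod| = r ω |cosθ| / √(L² − r² sin²θ) = 0.037·316.2·0.15816/0.097799 = 18.923 rad/s.

18.9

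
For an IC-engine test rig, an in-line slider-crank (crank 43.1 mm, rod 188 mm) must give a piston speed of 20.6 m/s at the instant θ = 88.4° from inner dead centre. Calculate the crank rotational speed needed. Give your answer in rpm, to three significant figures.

4540

For an in-line slider-crank, |v_piston| = rω|sinθ|·[1 + r cosθ/√(L² − r² sin²θ)].
With r = 0.0431 m, L = 0.188 m, θ = 88.4°: the bracketed kinematic factor |dx/dθ| = 0.043367 m.
ω = v/|dx/dθ| = 20.6/0.043367 = 475.02 rad/s.
N = 60ω/(2π) = 4536.1 rpm.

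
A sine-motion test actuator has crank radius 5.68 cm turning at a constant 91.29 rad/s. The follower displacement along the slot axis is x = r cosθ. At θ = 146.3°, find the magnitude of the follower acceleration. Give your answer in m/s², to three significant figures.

ω = 91.29 rad/s
x = r cosθ ⇒ ẍ = −rω² cosθ (ω constant).
|a| = rω²|cosθ| = 0.0568·(91.29)²·|cos 146.3°| = 393.82 m/s².

394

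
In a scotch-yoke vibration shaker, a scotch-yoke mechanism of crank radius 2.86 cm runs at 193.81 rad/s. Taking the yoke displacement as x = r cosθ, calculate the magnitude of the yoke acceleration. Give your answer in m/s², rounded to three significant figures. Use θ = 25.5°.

ω = 193.8 rad/s
x = r cosθ ⇒ ẍ = −rω² cosθ (ω constant).
|a| = rω²|cosθ| = 0.0286·(193.8)²·|cos 25.5°| = 969.63 m/s².

970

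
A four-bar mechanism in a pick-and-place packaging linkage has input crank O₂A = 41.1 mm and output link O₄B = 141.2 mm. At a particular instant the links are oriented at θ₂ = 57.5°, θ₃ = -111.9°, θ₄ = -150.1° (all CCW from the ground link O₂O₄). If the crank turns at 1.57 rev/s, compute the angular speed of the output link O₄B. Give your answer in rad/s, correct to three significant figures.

0.854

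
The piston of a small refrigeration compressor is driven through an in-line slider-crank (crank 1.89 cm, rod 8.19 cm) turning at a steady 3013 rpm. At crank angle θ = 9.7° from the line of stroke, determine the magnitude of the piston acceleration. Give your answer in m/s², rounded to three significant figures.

ω = 2π·3013/60 = 315.5 rad/s
x(θ) = r cosθ + √(L² − r² sin²θ); with ω constant, a = ω²·d²x/dθ².
d²x/dθ² = −r cosθ − r²(cos2θ)/√u − r⁴ sin²2θ/(4u^{3/2}),  u = L² − r² sin²θ = 0.00669747 m².
Substituting r = 0.0189 m, L = 0.0819 m, θ = 9.7°: d²x/dθ² = -0.022753 m.
a = ω²·d²x/dθ² = (315.5)²·(-0.022753) = -2265.2 m/s²;  |a| = 2265.2 m/s².

2270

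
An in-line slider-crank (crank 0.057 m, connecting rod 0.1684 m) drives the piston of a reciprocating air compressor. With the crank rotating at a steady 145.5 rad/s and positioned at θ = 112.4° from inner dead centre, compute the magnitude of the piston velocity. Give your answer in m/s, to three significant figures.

ω = 145.5 rad/s
For an in-line slider-crank, x = r cosθ + √(L² − r² sin²θ), so v = −rω sinθ·[1 + r cosθ/√(L² − r² sin²θ)].
With r = 0.057 m, L = 0.1684 m, θ = 112.4°: √(L² − r² sin²θ) = 0.15994 m.
v = −0.057·145.5·0.92455·[1 + 0.057·-0.38107/0.15994] = -6.6264 m/s.
|v| = 6.6264 m/s.

6.63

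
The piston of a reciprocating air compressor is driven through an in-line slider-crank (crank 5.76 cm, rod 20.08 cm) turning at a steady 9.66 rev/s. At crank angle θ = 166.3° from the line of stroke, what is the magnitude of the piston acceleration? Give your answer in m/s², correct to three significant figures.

ω = 2π·9.66 = 60.7 rad/s
x(θ) = r cosθ + √(L² − r² sin²θ); with ω constant, a = ω²·d²x/dθ².
d²x/dθ² = −r cosθ − r²(cos2θ)/√u − r⁴ sin²2θ/(4u^{3/2}),  u = L² − r² sin²θ = 0.0401345 m².
Substituting r = 0.0576 m, L = 0.2008 m, θ = 166.3°: d²x/dθ² = +0.041186 m.
a = ω²·d²x/dθ² = (60.7)²·(+0.041186) = +151.73 m/s²;  |a| = 151.73 m/s².

152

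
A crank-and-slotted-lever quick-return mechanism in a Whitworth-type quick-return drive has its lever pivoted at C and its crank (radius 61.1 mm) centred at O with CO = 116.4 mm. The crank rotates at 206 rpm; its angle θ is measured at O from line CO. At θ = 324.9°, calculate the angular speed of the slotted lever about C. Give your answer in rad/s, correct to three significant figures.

ω = 21.57 rad/s (from 206 rpm).
Crank pin A relative to C: A = (d + r cosθ, r sinθ); lever angle φ = atan2(r sinθ, d + r cosθ).
Differentiating tanφ: φ̇ = rω(d cosθ + r)/(d² + r² + 2dr cosθ).
d² + r² + 2dr cosθ = |CA|² = 0.0289196 m²;  d cosθ + r = +0.15633 m.
|ω_lever| = |0.0611·21.57·+0.15633| / 0.0289196 = 7.1252 rad/s.

7.13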